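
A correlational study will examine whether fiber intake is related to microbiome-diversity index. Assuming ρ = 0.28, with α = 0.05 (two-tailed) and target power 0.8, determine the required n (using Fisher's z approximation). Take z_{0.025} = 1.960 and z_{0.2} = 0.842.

n = 98

Fisher's z: C = ½·ln((1+r)/(1−r)) = ½·ln(1.7778) = 0.2877.
n = ((z_{α/2} + z_β)/C)² + 3.
(1.960 + 0.842) / 0.2877 = 2.802 / 0.2877 = 9.739.
n = 9.739² + 3 = 94.85 + 3 = 97.9.
Round up.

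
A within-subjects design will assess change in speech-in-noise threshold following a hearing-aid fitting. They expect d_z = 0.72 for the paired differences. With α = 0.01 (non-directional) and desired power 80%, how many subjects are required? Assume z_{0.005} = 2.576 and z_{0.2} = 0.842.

For a paired (one-sample on differences) test: n = ((z_{α/2} + z_β) / d)².
z_{α/2} + z_β = 2.576 + 0.842 = 3.418.
n = (3.418 / 0.72)² = 4.747² = 22.54.
Round up.

n = 23 pairs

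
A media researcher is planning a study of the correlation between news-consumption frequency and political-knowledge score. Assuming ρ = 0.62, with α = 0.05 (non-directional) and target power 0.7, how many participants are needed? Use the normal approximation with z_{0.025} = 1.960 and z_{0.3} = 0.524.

n = 15

Fisher's z: C = ½·ln((1+r)/(1−r)) = ½·ln(4.2632) = 0.7250.
n = ((z_{α/2} + z_β)/C)² + 3.
(1.960 + 0.524) / 0.7250 = 2.484 / 0.7250 = 3.426.
n = 3.426² + 3 = 11.74 + 3 = 14.7.
Round up.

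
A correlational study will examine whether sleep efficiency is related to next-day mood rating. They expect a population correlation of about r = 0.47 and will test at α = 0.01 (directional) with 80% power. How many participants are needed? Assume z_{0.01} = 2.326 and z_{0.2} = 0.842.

Fisher's z: C = ½·ln((1+r)/(1−r)) = ½·ln(2.7736) = 0.5101.
n = ((z_{α} + z_β)/C)² + 3.
(2.326 + 0.842) / 0.5101 = 3.168 / 0.5101 = 6.211.
n = 6.211² + 3 = 38.57 + 3 = 41.6.
Round up.

n = 42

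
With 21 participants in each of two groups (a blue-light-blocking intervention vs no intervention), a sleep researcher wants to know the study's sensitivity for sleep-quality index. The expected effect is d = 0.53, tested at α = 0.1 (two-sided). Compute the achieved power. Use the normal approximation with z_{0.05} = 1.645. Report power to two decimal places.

power ≈ 0.53

For two equal groups, power = Φ(d·√(n/2) − z_{α/2}).
d·√(n/2) = 0.53 × √(21/2) = 0.53 × 3.240 = 1.717.
z_β = 1.717 − 1.645 = 0.072.
Power = Φ(0.072) = 0.529.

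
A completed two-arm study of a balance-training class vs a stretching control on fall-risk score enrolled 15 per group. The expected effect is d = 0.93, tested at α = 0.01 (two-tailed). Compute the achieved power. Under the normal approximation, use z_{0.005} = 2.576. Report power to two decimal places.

power ≈ 0.49

For two equal groups, power = Φ(d·√(n/2) − z_{α/2}).
d·√(n/2) = 0.93 × √(15/2) = 0.93 × 2.739 = 2.547.
z_β = 2.547 − 2.576 = -0.029.
Power = Φ(-0.029) = 0.488.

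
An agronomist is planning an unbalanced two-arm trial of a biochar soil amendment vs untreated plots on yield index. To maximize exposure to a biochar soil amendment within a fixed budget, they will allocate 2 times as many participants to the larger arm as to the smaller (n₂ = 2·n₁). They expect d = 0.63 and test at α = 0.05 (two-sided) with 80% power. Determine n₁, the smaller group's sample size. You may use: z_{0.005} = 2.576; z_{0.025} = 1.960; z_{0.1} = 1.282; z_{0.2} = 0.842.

With allocation ratio k = n₂/n₁ = 2, Var(x̄₁−x̄₂) = σ²(1/n₁ + 1/(k·n₁)) = σ²·(k+1)/(k·n₁).
So n₁ = (1 + 1/k)·((z_{α/2} + z_β)/d)² = 1.500 × (2.802/0.63)².
n₁ = 1.500 × 19.78 = 29.7.
Round up: n₁ = 30, giving n₂ = 2 × 30 = 60.

n₁ = 30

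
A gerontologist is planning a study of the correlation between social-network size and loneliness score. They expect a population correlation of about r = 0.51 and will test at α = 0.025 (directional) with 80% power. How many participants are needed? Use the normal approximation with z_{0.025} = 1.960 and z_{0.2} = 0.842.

Fisher's z: C = ½·ln((1+r)/(1−r)) = ½·ln(3.0816) = 0.5627.
n = ((z_{α} + z_β)/C)² + 3.
(1.960 + 0.842) / 0.5627 = 2.802 / 0.5627 = 4.980.
n = 4.980² + 3 = 24.80 + 3 = 27.8.
Round up.

n = 28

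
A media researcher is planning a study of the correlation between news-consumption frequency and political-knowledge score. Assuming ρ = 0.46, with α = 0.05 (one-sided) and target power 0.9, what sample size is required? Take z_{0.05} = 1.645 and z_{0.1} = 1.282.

Fisher's z: C = ½·ln((1+r)/(1−r)) = ½·ln(2.7037) = 0.4973.
n = ((z_{α} + z_β)/C)² + 3.
(1.645 + 1.282) / 0.4973 = 2.927 / 0.4973 = 5.886.
n = 5.886² + 3 = 34.64 + 3 = 37.6.
Round up.

n = 38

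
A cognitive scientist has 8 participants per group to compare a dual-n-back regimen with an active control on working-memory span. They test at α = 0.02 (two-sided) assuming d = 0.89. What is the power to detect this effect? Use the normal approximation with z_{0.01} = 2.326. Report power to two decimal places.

power ≈ 0.29

For two equal groups, power = Φ(d·√(n/2) − z_{α/2}).
d·√(n/2) = 0.89 × √(8/2) = 0.89 × 2.000 = 1.780.
z_β = 1.780 − 2.326 = -0.546.
Power = Φ(-0.546) = 0.293.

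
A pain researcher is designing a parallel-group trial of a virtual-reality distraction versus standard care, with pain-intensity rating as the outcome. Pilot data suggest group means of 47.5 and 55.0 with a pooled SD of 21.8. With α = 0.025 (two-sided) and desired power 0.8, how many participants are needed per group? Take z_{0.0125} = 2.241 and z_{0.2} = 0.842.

n = 161 per group

Cohen's d = |M₁ − M₂| / SD_pooled = |47.5 − 55.0| / 21.8 = 7.5 / 21.8 = 0.344.
For two independent groups with equal n: n = 2·((z_{α/2} + z_β) / d)².
z_{α/2} + z_β = 2.241 + 0.842 = 3.083.
n = 2 × (3.083 / 0.344)² = 2 × 8.962² = 2 × 80.32 = 160.6.
Round up to the next whole participant.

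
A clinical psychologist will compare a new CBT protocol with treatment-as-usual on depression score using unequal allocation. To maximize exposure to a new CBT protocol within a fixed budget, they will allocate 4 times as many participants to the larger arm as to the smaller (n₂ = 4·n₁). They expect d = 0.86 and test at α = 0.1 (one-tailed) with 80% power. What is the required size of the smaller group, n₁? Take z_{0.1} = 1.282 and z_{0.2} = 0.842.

n₁ = 8

With allocation ratio k = n₂/n₁ = 4, Var(x̄₁−x̄₂) = σ²(1/n₁ + 1/(k·n₁)) = σ²·(k+1)/(k·n₁).
So n₁ = (1 + 1/k)·((z_{α} + z_β)/d)² = 1.250 × (2.124/0.86)².
n₁ = 1.250 × 6.10 = 7.6.
Round up: n₁ = 8, giving n₂ = 4 × 8 = 32.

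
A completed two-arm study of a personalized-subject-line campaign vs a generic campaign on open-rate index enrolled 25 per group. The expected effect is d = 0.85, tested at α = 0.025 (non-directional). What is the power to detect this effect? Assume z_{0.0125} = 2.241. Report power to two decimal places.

power ≈ 0.78

For two equal groups, power = Φ(d·√(n/2) − z_{α/2}).
d·√(n/2) = 0.85 × √(25/2) = 0.85 × 3.536 = 3.005.
z_β = 3.005 − 2.241 = 0.764.
Power = Φ(0.764) = 0.778.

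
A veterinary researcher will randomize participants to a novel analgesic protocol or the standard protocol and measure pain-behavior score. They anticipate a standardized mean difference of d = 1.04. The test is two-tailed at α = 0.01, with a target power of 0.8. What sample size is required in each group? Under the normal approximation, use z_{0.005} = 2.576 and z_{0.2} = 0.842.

n = 22 per group

For two independent groups with equal n: n = 2·((z_{α/2} + z_β) / d)².
z_{α/2} + z_β = 2.576 + 0.842 = 3.418.
n = 2 × (3.418 / 1.04)² = 2 × 3.287² = 2 × 10.80 = 21.6.
Round up to the next whole participant.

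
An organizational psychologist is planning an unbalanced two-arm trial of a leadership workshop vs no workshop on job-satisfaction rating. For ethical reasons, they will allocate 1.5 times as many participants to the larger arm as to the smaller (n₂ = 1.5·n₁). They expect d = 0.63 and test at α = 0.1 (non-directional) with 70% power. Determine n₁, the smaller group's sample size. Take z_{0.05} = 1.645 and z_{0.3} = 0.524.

With allocation ratio k = n₂/n₁ = 1.5, Var(x̄₁−x̄₂) = σ²(1/n₁ + 1/(k·n₁)) = σ²·(k+1)/(k·n₁).
So n₁ = (1 + 1/k)·((z_{α/2} + z_β)/d)² = 1.667 × (2.169/0.63)².
n₁ = 1.667 × 11.85 = 19.8.
Round up: n₁ = 20, giving n₂ = 1.5 × 20 = 30.

n₁ = 20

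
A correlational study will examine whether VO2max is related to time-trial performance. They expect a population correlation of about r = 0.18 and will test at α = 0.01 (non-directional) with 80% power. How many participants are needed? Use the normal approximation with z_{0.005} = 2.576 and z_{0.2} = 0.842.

Fisher's z: C = ½·ln((1+r)/(1−r)) = ½·ln(1.4390) = 0.1820.
n = ((z_{α/2} + z_β)/C)² + 3.
(2.576 + 0.842) / 0.1820 = 3.418 / 0.1820 = 18.780.
n = 18.780² + 3 = 352.70 + 3 = 355.7.
Round up.

n = 356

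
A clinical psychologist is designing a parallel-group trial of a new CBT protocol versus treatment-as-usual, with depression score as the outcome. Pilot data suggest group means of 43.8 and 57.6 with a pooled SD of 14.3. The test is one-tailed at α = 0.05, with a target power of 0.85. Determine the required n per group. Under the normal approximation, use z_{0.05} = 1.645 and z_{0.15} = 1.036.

n = 16 per group

Cohen's d = |M₁ − M₂| / SD_pooled = |43.8 − 57.6| / 14.3 = 13.8 / 14.3 = 0.965.
For two independent groups with equal n: n = 2·((z_{α} + z_β) / d)².
z_{α} + z_β = 1.645 + 1.036 = 2.681.
n = 2 × (2.681 / 0.965)² = 2 × 2.778² = 2 × 7.72 = 15.4.
Round up to the next whole participant.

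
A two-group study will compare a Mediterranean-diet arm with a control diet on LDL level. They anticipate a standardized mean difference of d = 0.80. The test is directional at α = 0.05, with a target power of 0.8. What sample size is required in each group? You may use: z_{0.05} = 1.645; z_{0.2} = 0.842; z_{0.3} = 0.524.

n = 20 per group

For two independent groups with equal n: n = 2·((z_{α} + z_β) / d)².
z_{α} + z_β = 1.645 + 0.842 = 2.487.
n = 2 × (2.487 / 0.80)² = 2 × 3.109² = 2 × 9.66 = 19.3.
Round up to the next whole participant.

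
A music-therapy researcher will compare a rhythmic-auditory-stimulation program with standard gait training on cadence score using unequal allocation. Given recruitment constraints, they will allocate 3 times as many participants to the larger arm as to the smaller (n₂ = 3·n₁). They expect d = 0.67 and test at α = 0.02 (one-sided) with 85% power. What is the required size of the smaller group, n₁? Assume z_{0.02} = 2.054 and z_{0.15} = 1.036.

With allocation ratio k = n₂/n₁ = 3, Var(x̄₁−x̄₂) = σ²(1/n₁ + 1/(k·n₁)) = σ²·(k+1)/(k·n₁).
So n₁ = (1 + 1/k)·((z_{α} + z_β)/d)² = 1.333 × (3.090/0.67)².
n₁ = 1.333 × 21.27 = 28.4.
Round up: n₁ = 29, giving n₂ = 3 × 29 = 87.

n₁ = 29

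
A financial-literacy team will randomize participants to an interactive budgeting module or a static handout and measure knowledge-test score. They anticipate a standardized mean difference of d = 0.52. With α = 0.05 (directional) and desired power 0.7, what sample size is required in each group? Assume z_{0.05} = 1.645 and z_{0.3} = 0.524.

n = 35 per group

For two independent groups with equal n: n = 2·((z_{α} + z_β) / d)².
z_{α} + z_β = 1.645 + 0.524 = 2.169.
n = 2 × (2.169 / 0.52)² = 2 × 4.171² = 2 × 17.40 = 34.8.
Round up to the next whole participant.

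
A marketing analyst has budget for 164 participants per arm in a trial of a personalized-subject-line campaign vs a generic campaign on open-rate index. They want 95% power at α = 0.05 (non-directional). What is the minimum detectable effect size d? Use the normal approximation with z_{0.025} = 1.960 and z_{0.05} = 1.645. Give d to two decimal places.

d_min ≈ 0.40

For two independent groups of n = 164 each: d_min = (z_{α/2} + z_β)·√(2/n).
z-sum = 1.960 + 1.645 = 3.605.
d_min = 3.605 × √(2/164) = 3.605 × 0.1104 = 0.398.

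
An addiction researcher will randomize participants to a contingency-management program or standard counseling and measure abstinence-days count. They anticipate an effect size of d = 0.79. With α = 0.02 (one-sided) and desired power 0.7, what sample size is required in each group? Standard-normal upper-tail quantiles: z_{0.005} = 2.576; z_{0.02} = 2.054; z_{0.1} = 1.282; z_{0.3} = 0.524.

n = 22 per group

For two independent groups with equal n: n = 2·((z_{α} + z_β) / d)².
z_{α} + z_β = 2.054 + 0.524 = 2.578.
n = 2 × (2.578 / 0.79)² = 2 × 3.263² = 2 × 10.65 = 21.3.
Round up to the next whole participant.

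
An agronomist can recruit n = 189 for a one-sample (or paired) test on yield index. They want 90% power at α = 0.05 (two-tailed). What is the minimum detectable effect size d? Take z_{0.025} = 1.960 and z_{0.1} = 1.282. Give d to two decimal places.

For a single sample (or paired design) of n = 189: d_min = (z_{α/2} + z_β)/√n.
z-sum = 1.960 + 1.282 = 3.242.
d_min = 3.242 / √189 = 3.242 / 13.748 = 0.236.

d_min ≈ 0.24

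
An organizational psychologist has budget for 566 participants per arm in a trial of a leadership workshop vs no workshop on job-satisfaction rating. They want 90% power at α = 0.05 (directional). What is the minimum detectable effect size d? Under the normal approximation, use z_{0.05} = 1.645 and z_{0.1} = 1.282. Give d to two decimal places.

For two independent groups of n = 566 each: d_min = (z_{α} + z_β)·√(2/n).
z-sum = 1.645 + 1.282 = 2.927.
d_min = 2.927 × √(2/566) = 2.927 × 0.0594 = 0.174.

d_min ≈ 0.17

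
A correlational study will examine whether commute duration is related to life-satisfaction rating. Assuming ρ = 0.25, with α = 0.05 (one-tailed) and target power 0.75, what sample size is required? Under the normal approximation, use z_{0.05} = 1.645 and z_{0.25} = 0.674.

n = 86

Fisher's z: C = ½·ln((1+r)/(1−r)) = ½·ln(1.6667) = 0.2554.
n = ((z_{α} + z_β)/C)² + 3.
(1.645 + 0.674) / 0.2554 = 2.319 / 0.2554 = 9.080.
n = 9.080² + 3 = 82.44 + 3 = 85.4.
Round up.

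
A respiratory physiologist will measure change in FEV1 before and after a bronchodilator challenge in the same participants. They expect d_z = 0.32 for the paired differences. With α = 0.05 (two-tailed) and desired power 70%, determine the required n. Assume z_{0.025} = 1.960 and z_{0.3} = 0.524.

For a paired (one-sample on differences) test: n = ((z_{α/2} + z_β) / d)².
z_{α/2} + z_β = 1.960 + 0.524 = 2.484.
n = (2.484 / 0.32)² = 7.763² = 60.26.
Round up.

n = 61 pairs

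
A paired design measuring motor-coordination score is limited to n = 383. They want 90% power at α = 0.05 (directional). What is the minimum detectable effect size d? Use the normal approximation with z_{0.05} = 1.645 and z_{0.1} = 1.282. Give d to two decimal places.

For a single sample (or paired design) of n = 383: d_min = (z_{α} + z_β)/√n.
z-sum = 1.645 + 1.282 = 2.927.
d_min = 2.927 / √383 = 2.927 / 19.570 = 0.150.

d_min ≈ 0.15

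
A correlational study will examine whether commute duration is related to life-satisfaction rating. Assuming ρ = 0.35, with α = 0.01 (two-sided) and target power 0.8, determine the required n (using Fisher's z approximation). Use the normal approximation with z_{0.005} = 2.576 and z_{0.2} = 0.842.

Fisher's z: C = ½·ln((1+r)/(1−r)) = ½·ln(2.0769) = 0.3654.
n = ((z_{α/2} + z_β)/C)² + 3.
(2.576 + 0.842) / 0.3654 = 3.418 / 0.3654 = 9.354.
n = 9.354² + 3 = 87.50 + 3 = 90.5.
Round up.

n = 91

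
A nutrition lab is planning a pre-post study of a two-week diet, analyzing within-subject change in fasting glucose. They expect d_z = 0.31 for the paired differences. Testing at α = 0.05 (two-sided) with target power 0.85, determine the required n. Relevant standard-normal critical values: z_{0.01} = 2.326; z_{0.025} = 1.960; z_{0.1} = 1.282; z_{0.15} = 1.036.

n = 94 pairs

For a paired (one-sample on differences) test: n = ((z_{α/2} + z_β) / d)².
z_{α/2} + z_β = 1.960 + 1.036 = 2.996.
n = (2.996 / 0.31)² = 9.665² = 93.40.
Round up.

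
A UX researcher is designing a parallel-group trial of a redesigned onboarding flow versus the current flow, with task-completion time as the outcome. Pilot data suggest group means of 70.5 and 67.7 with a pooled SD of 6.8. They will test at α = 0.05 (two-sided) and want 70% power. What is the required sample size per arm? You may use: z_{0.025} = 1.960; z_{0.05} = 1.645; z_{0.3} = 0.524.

n = 73 per group

Cohen's d = |M₁ − M₂| / SD_pooled = |70.5 − 67.7| / 6.8 = 2.8 / 6.8 = 0.412.
For two independent groups with equal n: n = 2·((z_{α/2} + z_β) / d)².
z_{α/2} + z_β = 1.960 + 0.524 = 2.484.
n = 2 × (2.484 / 0.412)² = 2 × 6.029² = 2 × 36.35 = 72.7.
Round up to the next whole participant.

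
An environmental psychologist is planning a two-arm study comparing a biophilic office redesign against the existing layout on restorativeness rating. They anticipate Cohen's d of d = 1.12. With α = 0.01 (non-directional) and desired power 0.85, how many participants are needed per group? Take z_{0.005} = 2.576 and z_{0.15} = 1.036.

n = 21 per group

For two independent groups with equal n: n = 2·((z_{α/2} + z_β) / d)².
z_{α/2} + z_β = 2.576 + 1.036 = 3.612.
n = 2 × (3.612 / 1.12)² = 2 × 3.225² = 2 × 10.40 = 20.8.
Round up to the next whole participant.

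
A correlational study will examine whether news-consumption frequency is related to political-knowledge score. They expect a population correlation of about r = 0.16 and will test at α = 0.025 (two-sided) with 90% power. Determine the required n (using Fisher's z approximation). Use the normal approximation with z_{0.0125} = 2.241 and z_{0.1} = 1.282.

Fisher's z: C = ½·ln((1+r)/(1−r)) = ½·ln(1.3810) = 0.1614.
n = ((z_{α/2} + z_β)/C)² + 3.
(2.241 + 1.282) / 0.1614 = 3.523 / 0.1614 = 21.828.
n = 21.828² + 3 = 476.45 + 3 = 479.5.
Round up.

n = 480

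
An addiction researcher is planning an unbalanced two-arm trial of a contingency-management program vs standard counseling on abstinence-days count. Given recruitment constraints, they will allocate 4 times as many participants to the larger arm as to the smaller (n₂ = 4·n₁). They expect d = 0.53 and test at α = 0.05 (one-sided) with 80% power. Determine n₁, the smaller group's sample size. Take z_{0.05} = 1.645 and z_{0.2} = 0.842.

With allocation ratio k = n₂/n₁ = 4, Var(x̄₁−x̄₂) = σ²(1/n₁ + 1/(k·n₁)) = σ²·(k+1)/(k·n₁).
So n₁ = (1 + 1/k)·((z_{α} + z_β)/d)² = 1.250 × (2.487/0.53)².
n₁ = 1.250 × 22.02 = 27.5.
Round up: n₁ = 28, giving n₂ = 4 × 28 = 112.

n₁ = 28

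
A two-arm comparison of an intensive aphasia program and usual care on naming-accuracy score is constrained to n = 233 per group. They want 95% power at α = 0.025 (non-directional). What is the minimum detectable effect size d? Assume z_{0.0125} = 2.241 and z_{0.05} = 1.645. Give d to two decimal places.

For two independent groups of n = 233 each: d_min = (z_{α/2} + z_β)·√(2/n).
z-sum = 2.241 + 1.645 = 3.886.
d_min = 3.886 × √(2/233) = 3.886 × 0.0926 = 0.360.

d_min ≈ 0.36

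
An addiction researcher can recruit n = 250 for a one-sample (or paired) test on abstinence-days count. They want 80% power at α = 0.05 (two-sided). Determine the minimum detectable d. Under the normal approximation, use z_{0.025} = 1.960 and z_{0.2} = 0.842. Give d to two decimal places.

For a single sample (or paired design) of n = 250: d_min = (z_{α/2} + z_β)/√n.
z-sum = 1.960 + 0.842 = 2.802.
d_min = 2.802 / √250 = 2.802 / 15.811 = 0.177.

d_min ≈ 0.18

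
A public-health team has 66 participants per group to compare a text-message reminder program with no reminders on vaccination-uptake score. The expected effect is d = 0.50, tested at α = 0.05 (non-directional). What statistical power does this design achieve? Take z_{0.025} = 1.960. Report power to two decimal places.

power ≈ 0.82

For two equal groups, power = Φ(d·√(n/2) − z_{α/2}).
d·√(n/2) = 0.50 × √(66/2) = 0.50 × 5.745 = 2.872.
z_β = 2.872 − 1.960 = 0.912.
Power = Φ(0.912) = 0.819.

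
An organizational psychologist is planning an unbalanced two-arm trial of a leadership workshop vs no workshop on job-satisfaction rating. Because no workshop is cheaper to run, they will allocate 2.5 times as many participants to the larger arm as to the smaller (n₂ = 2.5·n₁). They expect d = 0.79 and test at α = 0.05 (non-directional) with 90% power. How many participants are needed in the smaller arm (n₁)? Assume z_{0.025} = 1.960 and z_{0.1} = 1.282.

With allocation ratio k = n₂/n₁ = 2.5, Var(x̄₁−x̄₂) = σ²(1/n₁ + 1/(k·n₁)) = σ²·(k+1)/(k·n₁).
So n₁ = (1 + 1/k)·((z_{α/2} + z_β)/d)² = 1.400 × (3.242/0.79)².
n₁ = 1.400 × 16.84 = 23.6.
Round up: n₁ = 24, giving n₂ = 2.5 × 24 = 60.

n₁ = 24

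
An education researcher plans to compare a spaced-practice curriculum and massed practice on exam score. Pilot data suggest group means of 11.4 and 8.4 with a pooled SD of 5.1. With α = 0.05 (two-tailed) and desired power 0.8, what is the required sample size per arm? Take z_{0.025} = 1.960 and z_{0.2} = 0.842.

Cohen's d = |M₁ − M₂| / SD_pooled = |11.4 − 8.4| / 5.1 = 3.0 / 5.1 = 0.588.
For two independent groups with equal n: n = 2·((z_{α/2} + z_β) / d)².
z_{α/2} + z_β = 1.960 + 0.842 = 2.802.
n = 2 × (2.802 / 0.588)² = 2 × 4.765² = 2 × 22.71 = 45.4.
Round up to the next whole participant.

n = 46 per group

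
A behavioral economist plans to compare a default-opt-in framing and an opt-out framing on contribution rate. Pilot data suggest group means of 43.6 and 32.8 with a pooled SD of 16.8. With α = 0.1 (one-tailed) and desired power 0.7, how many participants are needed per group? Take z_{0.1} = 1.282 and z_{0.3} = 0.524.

n = 16 per group

Cohen's d = |M₁ − M₂| / SD_pooled = |43.6 − 32.8| / 16.8 = 10.8 / 16.8 = 0.643.
For two independent groups with equal n: n = 2·((z_{α} + z_β) / d)².
z_{α} + z_β = 1.282 + 0.524 = 1.806.
n = 2 × (1.806 / 0.643)² = 2 × 2.809² = 2 × 7.89 = 15.8.
Round up to the next whole participant.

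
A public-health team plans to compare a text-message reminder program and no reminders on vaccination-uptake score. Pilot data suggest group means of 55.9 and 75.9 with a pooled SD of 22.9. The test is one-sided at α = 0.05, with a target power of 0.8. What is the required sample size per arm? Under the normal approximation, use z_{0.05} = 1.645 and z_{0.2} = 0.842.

n = 17 per group

Cohen's d = |M₁ − M₂| / SD_pooled = |55.9 − 75.9| / 22.9 = 20.0 / 22.9 = 0.873.
For two independent groups with equal n: n = 2·((z_{α} + z_β) / d)².
z_{α} + z_β = 1.645 + 0.842 = 2.487.
n = 2 × (2.487 / 0.873)² = 2 × 2.849² = 2 × 8.12 = 16.2.
Round up to the next whole participant.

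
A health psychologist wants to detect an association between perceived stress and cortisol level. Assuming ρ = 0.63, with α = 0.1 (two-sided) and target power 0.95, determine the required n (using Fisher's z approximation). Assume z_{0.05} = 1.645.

Fisher's z: C = ½·ln((1+r)/(1−r)) = ½·ln(4.4054) = 0.7414.
n = ((z_{α/2} + z_β)/C)² + 3.
(1.645 + 1.645) / 0.7414 = 3.290 / 0.7414 = 4.438.
n = 4.438² + 3 = 19.69 + 3 = 22.7.
Round up.

n = 23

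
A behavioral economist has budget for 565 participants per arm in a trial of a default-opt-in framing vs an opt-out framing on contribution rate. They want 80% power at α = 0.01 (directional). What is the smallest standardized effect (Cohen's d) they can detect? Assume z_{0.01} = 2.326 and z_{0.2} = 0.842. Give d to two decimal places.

d_min ≈ 0.19

For two independent groups of n = 565 each: d_min = (z_{α} + z_β)·√(2/n).
z-sum = 2.326 + 0.842 = 3.168.
d_min = 3.168 × √(2/565) = 3.168 × 0.0595 = 0.188.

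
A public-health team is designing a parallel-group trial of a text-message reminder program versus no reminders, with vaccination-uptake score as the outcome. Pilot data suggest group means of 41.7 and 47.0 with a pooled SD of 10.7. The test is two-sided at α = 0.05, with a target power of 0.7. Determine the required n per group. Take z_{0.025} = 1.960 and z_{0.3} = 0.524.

n = 51 per group

Cohen's d = |M₁ − M₂| / SD_pooled = |41.7 − 47.0| / 10.7 = 5.3 / 10.7 = 0.495.
For two independent groups with equal n: n = 2·((z_{α/2} + z_β) / d)².
z_{α/2} + z_β = 1.960 + 0.524 = 2.484.
n = 2 × (2.484 / 0.495)² = 2 × 5.018² = 2 × 25.18 = 50.4.
Round up to the next whole participant.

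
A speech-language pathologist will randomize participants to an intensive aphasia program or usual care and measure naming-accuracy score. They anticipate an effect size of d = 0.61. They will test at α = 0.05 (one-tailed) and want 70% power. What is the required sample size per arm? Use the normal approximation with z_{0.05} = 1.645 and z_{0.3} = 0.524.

n = 26 per group

For two independent groups with equal n: n = 2·((z_{α} + z_β) / d)².
z_{α} + z_β = 1.645 + 0.524 = 2.169.
n = 2 × (2.169 / 0.61)² = 2 × 3.556² = 2 × 12.64 = 25.3.
Round up to the next whole participant.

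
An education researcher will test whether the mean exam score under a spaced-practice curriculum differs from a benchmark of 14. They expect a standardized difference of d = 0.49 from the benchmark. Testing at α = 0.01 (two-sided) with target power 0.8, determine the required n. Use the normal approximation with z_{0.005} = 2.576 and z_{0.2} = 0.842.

For a one-sample test: n = ((z_{α/2} + z_β) / d)².
z_{α/2} + z_β = 2.576 + 0.842 = 3.418.
n = (3.418 / 0.49)² = 6.976² = 48.66.
Round up.

n = 49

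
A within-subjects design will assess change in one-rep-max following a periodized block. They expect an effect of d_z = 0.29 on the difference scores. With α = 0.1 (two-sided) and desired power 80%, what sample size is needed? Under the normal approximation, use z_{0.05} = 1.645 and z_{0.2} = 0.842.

For a paired (one-sample on differences) test: n = ((z_{α/2} + z_β) / d)².
z_{α/2} + z_β = 1.645 + 0.842 = 2.487.
n = (2.487 / 0.29)² = 8.576² = 73.55.
Round up.

n = 74 pairs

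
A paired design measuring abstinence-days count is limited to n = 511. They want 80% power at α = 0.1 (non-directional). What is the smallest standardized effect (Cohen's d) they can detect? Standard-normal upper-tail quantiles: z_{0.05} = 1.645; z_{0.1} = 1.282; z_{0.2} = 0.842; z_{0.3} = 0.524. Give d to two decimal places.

d_min ≈ 0.11

For a single sample (or paired design) of n = 511: d_min = (z_{α/2} + z_β)/√n.
z-sum = 1.645 + 0.842 = 2.487.
d_min = 2.487 / √511 = 2.487 / 22.605 = 0.110.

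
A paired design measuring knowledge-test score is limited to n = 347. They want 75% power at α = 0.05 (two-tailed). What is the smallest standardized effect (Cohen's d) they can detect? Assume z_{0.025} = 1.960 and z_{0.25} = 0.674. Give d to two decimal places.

For a single sample (or paired design) of n = 347: d_min = (z_{α/2} + z_β)/√n.
z-sum = 1.960 + 0.674 = 2.634.
d_min = 2.634 / √347 = 2.634 / 18.628 = 0.141.

d_min ≈ 0.14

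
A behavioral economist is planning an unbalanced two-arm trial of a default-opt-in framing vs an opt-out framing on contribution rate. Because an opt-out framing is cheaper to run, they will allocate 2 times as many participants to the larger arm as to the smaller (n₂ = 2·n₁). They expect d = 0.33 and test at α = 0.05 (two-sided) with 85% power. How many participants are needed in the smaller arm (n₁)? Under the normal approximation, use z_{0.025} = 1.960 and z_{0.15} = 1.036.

n₁ = 124

With allocation ratio k = n₂/n₁ = 2, Var(x̄₁−x̄₂) = σ²(1/n₁ + 1/(k·n₁)) = σ²·(k+1)/(k·n₁).
So n₁ = (1 + 1/k)·((z_{α/2} + z_β)/d)² = 1.500 × (2.996/0.33)².
n₁ = 1.500 × 82.42 = 123.6.
Round up: n₁ = 124, giving n₂ = 2 × 124 = 248.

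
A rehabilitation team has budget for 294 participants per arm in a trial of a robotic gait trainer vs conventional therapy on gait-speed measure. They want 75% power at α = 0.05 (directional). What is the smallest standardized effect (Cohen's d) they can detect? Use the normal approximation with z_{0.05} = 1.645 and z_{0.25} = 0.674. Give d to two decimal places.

d_min ≈ 0.19

For two independent groups of n = 294 each: d_min = (z_{α} + z_β)·√(2/n).
z-sum = 1.645 + 0.674 = 2.319.
d_min = 2.319 × √(2/294) = 2.319 × 0.0825 = 0.191.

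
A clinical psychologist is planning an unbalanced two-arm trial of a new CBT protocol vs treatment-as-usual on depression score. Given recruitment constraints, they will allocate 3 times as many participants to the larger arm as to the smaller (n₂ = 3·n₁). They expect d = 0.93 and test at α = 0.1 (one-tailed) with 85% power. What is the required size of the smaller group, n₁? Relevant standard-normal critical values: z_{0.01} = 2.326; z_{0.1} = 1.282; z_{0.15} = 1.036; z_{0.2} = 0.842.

With allocation ratio k = n₂/n₁ = 3, Var(x̄₁−x̄₂) = σ²(1/n₁ + 1/(k·n₁)) = σ²·(k+1)/(k·n₁).
So n₁ = (1 + 1/k)·((z_{α} + z_β)/d)² = 1.333 × (2.318/0.93)².
n₁ = 1.333 × 6.21 = 8.3.
Round up: n₁ = 9, giving n₂ = 3 × 9 = 27.

n₁ = 9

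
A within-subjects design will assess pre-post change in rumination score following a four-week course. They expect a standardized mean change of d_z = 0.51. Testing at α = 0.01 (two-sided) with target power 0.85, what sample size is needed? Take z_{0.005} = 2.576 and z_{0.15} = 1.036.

For a paired (one-sample on differences) test: n = ((z_{α/2} + z_β) / d)².
z_{α/2} + z_β = 2.576 + 1.036 = 3.612.
n = (3.612 / 0.51)² = 7.082² = 50.16.
Round up.

n = 51 pairs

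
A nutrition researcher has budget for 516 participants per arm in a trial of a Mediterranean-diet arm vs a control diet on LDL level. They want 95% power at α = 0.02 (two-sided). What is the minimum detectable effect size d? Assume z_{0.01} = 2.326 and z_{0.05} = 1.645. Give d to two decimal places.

For two independent groups of n = 516 each: d_min = (z_{α/2} + z_β)·√(2/n).
z-sum = 2.326 + 1.645 = 3.971.
d_min = 3.971 × √(2/516) = 3.971 × 0.0623 = 0.247.

d_min ≈ 0.25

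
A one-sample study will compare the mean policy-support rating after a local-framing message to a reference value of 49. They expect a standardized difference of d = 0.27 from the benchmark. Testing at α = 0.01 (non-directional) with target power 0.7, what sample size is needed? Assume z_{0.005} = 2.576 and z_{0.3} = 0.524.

n = 132

For a one-sample test: n = ((z_{α/2} + z_β) / d)².
z_{α/2} + z_β = 2.576 + 0.524 = 3.100.
n = (3.100 / 0.27)² = 11.481² = 131.82.
Round up.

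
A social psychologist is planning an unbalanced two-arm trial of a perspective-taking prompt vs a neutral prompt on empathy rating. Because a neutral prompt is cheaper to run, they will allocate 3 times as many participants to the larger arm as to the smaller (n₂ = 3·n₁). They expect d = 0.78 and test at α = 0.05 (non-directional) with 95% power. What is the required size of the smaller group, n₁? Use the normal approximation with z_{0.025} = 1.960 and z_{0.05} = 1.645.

n₁ = 29

With allocation ratio k = n₂/n₁ = 3, Var(x̄₁−x̄₂) = σ²(1/n₁ + 1/(k·n₁)) = σ²·(k+1)/(k·n₁).
So n₁ = (1 + 1/k)·((z_{α/2} + z_β)/d)² = 1.333 × (3.605/0.78)².
n₁ = 1.333 × 21.36 = 28.5.
Round up: n₁ = 29, giving n₂ = 3 × 29 = 87.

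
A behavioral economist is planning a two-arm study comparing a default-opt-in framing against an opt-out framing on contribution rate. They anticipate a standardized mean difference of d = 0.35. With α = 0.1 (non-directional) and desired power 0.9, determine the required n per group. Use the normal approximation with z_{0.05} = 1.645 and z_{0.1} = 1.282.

n = 140 per group

For two independent groups with equal n: n = 2·((z_{α/2} + z_β) / d)².
z_{α/2} + z_β = 1.645 + 1.282 = 2.927.
n = 2 × (2.927 / 0.35)² = 2 × 8.363² = 2 × 69.94 = 139.9.
Round up to the next whole participant.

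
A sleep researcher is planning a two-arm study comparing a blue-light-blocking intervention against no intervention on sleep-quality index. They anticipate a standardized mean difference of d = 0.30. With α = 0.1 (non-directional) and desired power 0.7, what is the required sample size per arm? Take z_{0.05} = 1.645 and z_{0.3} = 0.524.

For two independent groups with equal n: n = 2·((z_{α/2} + z_β) / d)².
z_{α/2} + z_β = 1.645 + 0.524 = 2.169.
n = 2 × (2.169 / 0.30)² = 2 × 7.230² = 2 × 52.27 = 104.5.
Round up to the next whole participant.

n = 105 per group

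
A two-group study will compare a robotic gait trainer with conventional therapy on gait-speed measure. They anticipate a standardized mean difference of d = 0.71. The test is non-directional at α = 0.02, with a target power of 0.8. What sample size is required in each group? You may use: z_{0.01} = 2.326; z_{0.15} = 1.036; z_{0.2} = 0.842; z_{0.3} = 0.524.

n = 40 per group

For two independent groups with equal n: n = 2·((z_{α/2} + z_β) / d)².
z_{α/2} + z_β = 2.326 + 0.842 = 3.168.
n = 2 × (3.168 / 0.71)² = 2 × 4.462² = 2 × 19.91 = 39.8.
Round up to the next whole participant.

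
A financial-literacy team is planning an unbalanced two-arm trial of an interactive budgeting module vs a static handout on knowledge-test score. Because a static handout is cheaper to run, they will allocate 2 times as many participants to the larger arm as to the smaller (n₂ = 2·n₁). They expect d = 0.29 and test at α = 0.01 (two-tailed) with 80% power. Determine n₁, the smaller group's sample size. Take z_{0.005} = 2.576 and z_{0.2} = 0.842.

With allocation ratio k = n₂/n₁ = 2, Var(x̄₁−x̄₂) = σ²(1/n₁ + 1/(k·n₁)) = σ²·(k+1)/(k·n₁).
So n₁ = (1 + 1/k)·((z_{α/2} + z_β)/d)² = 1.500 × (3.418/0.29)².
n₁ = 1.500 × 138.91 = 208.4.
Round up: n₁ = 209, giving n₂ = 2 × 209 = 418.

n₁ = 209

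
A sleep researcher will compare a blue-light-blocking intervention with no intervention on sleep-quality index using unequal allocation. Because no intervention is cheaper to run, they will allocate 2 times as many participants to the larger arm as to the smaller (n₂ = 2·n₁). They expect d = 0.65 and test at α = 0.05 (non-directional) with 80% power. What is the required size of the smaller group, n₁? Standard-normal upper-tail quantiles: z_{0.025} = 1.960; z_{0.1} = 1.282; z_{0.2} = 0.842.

n₁ = 28

With allocation ratio k = n₂/n₁ = 2, Var(x̄₁−x̄₂) = σ²(1/n₁ + 1/(k·n₁)) = σ²·(k+1)/(k·n₁).
So n₁ = (1 + 1/k)·((z_{α/2} + z_β)/d)² = 1.500 × (2.802/0.65)².
n₁ = 1.500 × 18.58 = 27.9.
Round up: n₁ = 28, giving n₂ = 2 × 28 = 56.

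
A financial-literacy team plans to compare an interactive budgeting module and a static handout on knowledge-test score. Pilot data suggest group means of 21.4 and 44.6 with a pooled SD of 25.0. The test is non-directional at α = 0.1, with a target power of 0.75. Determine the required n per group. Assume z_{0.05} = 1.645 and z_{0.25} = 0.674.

n = 13 per group

Cohen's d = |M₁ − M₂| / SD_pooled = |21.4 − 44.6| / 25.0 = 23.2 / 25.0 = 0.928.
For two independent groups with equal n: n = 2·((z_{α/2} + z_β) / d)².
z_{α/2} + z_β = 1.645 + 0.674 = 2.319.
n = 2 × (2.319 / 0.928)² = 2 × 2.499² = 2 × 6.24 = 12.5.
Round up to the next whole participant.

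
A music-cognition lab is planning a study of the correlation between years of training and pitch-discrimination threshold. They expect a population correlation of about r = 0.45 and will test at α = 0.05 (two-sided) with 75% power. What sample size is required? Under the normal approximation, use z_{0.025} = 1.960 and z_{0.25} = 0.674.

n = 33

Fisher's z: C = ½·ln((1+r)/(1−r)) = ½·ln(2.6364) = 0.4847.
n = ((z_{α/2} + z_β)/C)² + 3.
(1.960 + 0.674) / 0.4847 = 2.634 / 0.4847 = 5.434.
n = 5.434² + 3 = 29.53 + 3 = 32.5.
Round up.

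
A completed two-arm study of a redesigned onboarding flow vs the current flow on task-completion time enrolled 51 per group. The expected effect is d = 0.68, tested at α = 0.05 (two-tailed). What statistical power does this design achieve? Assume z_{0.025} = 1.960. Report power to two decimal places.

power ≈ 0.93

For two equal groups, power = Φ(d·√(n/2) − z_{α/2}).
d·√(n/2) = 0.68 × √(51/2) = 0.68 × 5.050 = 3.434.
z_β = 3.434 − 1.960 = 1.474.
Power = Φ(1.474) = 0.930.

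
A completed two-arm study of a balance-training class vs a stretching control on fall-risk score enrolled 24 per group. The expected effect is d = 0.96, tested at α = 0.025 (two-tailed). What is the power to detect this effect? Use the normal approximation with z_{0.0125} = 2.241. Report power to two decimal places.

For two equal groups, power = Φ(d·√(n/2) − z_{α/2}).
d·√(n/2) = 0.96 × √(24/2) = 0.96 × 3.464 = 3.326.
z_β = 3.326 − 2.241 = 1.085.
Power = Φ(1.085) = 0.861.

power ≈ 0.86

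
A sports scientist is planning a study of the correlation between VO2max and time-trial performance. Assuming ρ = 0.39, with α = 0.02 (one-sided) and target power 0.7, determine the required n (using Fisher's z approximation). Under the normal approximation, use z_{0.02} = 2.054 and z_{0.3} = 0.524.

n = 43

Fisher's z: C = ½·ln((1+r)/(1−r)) = ½·ln(2.2787) = 0.4118.
n = ((z_{α} + z_β)/C)² + 3.
(2.054 + 0.524) / 0.4118 = 2.578 / 0.4118 = 6.260.
n = 6.260² + 3 = 39.19 + 3 = 42.2.
Round up.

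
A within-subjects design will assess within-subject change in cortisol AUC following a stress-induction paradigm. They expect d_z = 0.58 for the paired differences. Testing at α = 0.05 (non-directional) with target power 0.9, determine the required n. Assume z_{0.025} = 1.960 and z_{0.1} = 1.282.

For a paired (one-sample on differences) test: n = ((z_{α/2} + z_β) / d)².
z_{α/2} + z_β = 1.960 + 1.282 = 3.242.
n = (3.242 / 0.58)² = 5.590² = 31.24.
Round up.

n = 32 pairs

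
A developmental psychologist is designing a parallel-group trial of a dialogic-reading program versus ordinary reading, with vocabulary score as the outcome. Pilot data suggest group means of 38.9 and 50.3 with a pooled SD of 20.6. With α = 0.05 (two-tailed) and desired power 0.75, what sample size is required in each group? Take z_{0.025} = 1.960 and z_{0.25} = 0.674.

n = 46 per group

Cohen's d = |M₁ − M₂| / SD_pooled = |38.9 − 50.3| / 20.6 = 11.4 / 20.6 = 0.553.
For two independent groups with equal n: n = 2·((z_{α/2} + z_β) / d)².
z_{α/2} + z_β = 1.960 + 0.674 = 2.634.
n = 2 × (2.634 / 0.553)² = 2 × 4.763² = 2 × 22.69 = 45.4.
Round up to the next whole participant.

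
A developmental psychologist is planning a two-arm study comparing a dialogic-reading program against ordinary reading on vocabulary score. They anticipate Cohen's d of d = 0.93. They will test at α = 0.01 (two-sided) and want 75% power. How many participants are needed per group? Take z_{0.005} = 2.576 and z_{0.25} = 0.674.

For two independent groups with equal n: n = 2·((z_{α/2} + z_β) / d)².
z_{α/2} + z_β = 2.576 + 0.674 = 3.250.
n = 2 × (3.250 / 0.93)² = 2 × 3.495² = 2 × 12.21 = 24.4.
Round up to the next whole participant.

n = 25 per group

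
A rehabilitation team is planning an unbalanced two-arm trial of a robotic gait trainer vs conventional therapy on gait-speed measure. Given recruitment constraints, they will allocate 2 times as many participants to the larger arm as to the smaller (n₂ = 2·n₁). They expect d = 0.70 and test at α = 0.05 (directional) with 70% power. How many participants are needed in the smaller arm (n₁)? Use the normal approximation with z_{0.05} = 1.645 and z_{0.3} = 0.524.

n₁ = 15

With allocation ratio k = n₂/n₁ = 2, Var(x̄₁−x̄₂) = σ²(1/n₁ + 1/(k·n₁)) = σ²·(k+1)/(k·n₁).
So n₁ = (1 + 1/k)·((z_{α} + z_β)/d)² = 1.500 × (2.169/0.70)².
n₁ = 1.500 × 9.60 = 14.4.
Round up: n₁ = 15, giving n₂ = 2 × 15 = 30.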